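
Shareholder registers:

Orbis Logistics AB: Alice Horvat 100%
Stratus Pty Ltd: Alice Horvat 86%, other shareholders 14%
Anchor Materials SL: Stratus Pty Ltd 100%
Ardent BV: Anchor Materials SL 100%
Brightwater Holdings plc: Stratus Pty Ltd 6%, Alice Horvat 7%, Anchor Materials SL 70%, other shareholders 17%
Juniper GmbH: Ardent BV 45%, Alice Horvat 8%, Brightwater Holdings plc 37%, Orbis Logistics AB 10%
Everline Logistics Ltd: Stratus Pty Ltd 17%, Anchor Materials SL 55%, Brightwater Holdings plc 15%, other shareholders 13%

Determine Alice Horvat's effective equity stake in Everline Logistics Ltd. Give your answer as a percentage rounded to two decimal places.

Alice reaches Everline along 5 paths.
Via Stratus: 86% × 17% = 14.62%.
Via Stratus → Anchor: 86% × 100% × 55% = 47.3%.
Via Stratus → Brightwater: 86% × 6% × 15% = 0.774%.
Via Brightwater: 7% × 15% = 1.05%.
Via Stratus → Anchor → Brightwater: 86% × 100% × 70% × 15% = 9.03%.
Total: 14.62% + 47.3% + 0.774% + 1.05% + 9.03% = 72.774%.
Rounded: 72.77%.

72.77%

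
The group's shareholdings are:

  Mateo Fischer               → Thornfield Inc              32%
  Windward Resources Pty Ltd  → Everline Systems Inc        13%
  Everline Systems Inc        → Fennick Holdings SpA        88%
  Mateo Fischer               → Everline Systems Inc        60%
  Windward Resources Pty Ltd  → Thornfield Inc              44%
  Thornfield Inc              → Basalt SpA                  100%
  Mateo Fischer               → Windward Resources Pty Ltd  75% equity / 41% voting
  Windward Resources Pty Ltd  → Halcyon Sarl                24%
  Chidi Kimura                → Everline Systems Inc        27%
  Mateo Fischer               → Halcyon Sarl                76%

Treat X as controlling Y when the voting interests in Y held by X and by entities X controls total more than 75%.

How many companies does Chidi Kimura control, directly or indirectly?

Chidi's largest direct stake is 27% in Everline, which does not meet the threshold.
Chidi controls 0 companies.

0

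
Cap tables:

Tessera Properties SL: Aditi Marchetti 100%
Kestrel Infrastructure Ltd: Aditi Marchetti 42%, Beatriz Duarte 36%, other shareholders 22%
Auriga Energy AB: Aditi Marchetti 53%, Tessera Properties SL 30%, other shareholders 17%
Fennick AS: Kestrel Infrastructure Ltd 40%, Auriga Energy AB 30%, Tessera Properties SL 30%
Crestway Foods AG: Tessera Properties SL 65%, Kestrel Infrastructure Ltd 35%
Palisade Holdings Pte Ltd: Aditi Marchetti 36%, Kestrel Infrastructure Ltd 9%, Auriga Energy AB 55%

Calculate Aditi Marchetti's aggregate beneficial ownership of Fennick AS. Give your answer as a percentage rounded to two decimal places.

71.70%

Aditi reaches Fennick along 4 paths.
Via Kestrel: 42% × 40% = 16.8%.
Via Auriga: 53% × 30% = 15.9%.
Via Tessera → Auriga: 100% × 30% × 30% = 9%.
Via Tessera: 100% × 30% = 30%.
Total: 16.8% + 15.9% + 9% + 30% = 71.7%.
Rounded: 71.70%.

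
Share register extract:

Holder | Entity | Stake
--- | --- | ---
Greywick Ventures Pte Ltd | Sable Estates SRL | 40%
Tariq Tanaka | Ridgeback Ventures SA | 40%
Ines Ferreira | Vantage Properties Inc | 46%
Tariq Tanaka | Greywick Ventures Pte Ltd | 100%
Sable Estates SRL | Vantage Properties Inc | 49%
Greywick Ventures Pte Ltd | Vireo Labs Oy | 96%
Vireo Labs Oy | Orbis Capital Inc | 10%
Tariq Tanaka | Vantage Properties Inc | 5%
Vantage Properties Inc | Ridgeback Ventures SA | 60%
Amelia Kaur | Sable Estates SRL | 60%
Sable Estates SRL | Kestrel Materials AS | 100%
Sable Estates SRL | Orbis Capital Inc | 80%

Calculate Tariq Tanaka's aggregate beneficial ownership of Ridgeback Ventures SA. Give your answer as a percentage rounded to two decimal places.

Tariq reaches Ridgeback along 3 paths.
Direct stake: 40% = 40%.
Via Greywick → Sable → Vantage: 100% × 40% × 49% × 60% = 11.76%.
Via Vantage: 5% × 60% = 3%.
Total: 40% + 11.76% + 3% = 54.76%.

54.76%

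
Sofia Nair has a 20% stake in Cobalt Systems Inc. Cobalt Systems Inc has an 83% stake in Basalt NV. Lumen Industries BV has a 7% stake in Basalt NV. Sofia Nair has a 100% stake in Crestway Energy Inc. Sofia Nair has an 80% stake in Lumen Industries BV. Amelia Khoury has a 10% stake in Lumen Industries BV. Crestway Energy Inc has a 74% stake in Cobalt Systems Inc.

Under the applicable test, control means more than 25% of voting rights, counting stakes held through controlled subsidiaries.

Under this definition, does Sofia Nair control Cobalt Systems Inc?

Yes

Sofia holds 100% of Crestway, so Sofia controls Crestway.
Sofia and Crestway together hold 20% + 74% = 94% of Cobalt, so Sofia controls Cobalt.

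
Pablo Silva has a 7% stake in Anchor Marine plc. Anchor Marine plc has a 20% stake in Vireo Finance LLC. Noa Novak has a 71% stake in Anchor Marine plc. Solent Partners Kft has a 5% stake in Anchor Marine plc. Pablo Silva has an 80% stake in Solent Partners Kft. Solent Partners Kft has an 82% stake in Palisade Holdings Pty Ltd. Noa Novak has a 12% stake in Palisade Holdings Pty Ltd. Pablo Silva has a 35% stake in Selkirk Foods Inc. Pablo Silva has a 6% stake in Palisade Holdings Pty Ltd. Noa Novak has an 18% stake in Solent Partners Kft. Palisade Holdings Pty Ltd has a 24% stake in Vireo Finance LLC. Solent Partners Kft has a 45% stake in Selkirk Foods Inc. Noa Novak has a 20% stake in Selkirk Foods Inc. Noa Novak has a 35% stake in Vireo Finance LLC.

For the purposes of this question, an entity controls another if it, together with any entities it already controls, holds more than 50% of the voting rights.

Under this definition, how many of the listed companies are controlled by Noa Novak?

2

Noa holds 71% of Anchor, so Noa controls Anchor.
Anchor and Noa together hold 20% + 35% = 55% of Vireo, so Noa controls Vireo.
No other company's threshold is met.
Noa controls 2 companies.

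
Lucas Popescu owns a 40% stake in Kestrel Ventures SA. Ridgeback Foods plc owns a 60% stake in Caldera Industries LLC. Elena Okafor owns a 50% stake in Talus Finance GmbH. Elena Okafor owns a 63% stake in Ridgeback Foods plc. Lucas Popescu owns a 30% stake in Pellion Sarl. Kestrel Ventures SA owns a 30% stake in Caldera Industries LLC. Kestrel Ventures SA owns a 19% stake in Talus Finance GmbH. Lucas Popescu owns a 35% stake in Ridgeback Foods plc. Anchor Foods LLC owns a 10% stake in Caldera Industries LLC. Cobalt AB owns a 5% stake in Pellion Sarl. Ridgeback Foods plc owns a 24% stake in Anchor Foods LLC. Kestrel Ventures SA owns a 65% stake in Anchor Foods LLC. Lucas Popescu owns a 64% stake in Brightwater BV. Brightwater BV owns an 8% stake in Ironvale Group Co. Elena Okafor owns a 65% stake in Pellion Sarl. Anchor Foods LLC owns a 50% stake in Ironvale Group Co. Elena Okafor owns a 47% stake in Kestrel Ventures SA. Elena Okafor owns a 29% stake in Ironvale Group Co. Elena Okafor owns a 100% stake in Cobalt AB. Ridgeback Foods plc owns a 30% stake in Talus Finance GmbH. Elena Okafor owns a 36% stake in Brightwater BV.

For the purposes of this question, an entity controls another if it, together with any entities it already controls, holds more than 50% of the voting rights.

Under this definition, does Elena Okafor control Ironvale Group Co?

No

Elena holds 63% of Ridgeback, so Elena controls Ridgeback.
Elena holds 100% of Cobalt, so Elena controls Cobalt.
Elena and Cobalt together hold 65% + 5% = 70% of Pellion, so Elena controls Pellion.
Elena and Ridgeback together hold 50% + 30% = 80% of Talus, so Elena controls Talus.
Ridgeback holds 60% of Caldera, so Elena controls Caldera.
In Ironvale, Elena's side holds only 29%, not > 50%.
So Elena does not control Ironvale.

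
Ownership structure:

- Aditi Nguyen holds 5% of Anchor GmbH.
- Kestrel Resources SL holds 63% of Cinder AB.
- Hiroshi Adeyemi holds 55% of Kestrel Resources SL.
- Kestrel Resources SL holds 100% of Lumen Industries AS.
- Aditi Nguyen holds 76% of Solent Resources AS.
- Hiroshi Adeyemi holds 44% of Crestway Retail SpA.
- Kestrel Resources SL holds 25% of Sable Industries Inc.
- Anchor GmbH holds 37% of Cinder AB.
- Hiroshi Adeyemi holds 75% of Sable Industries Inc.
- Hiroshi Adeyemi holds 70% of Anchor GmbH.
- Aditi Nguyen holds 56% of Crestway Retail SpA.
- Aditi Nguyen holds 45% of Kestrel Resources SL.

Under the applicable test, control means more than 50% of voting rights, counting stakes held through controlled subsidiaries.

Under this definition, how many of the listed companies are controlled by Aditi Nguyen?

Aditi holds 56% of Crestway, so Aditi controls Crestway.
Aditi holds 76% of Solent, so Aditi controls Solent.
No other company's threshold is met.
Aditi controls 2 companies.

2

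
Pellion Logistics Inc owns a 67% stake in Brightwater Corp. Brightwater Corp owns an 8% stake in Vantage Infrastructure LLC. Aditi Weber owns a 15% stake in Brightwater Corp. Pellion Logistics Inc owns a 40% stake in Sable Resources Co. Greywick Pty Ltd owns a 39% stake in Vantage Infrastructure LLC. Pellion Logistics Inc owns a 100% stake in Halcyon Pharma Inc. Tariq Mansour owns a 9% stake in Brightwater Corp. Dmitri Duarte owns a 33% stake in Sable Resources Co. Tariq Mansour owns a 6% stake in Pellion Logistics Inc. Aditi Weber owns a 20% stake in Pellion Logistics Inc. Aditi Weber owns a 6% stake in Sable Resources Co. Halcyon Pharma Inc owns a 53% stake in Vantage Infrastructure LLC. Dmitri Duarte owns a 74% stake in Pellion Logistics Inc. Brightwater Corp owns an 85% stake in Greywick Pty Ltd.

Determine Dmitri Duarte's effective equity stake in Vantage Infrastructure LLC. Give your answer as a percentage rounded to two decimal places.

59.62%

Dmitri reaches Vantage along 3 paths.
Via Pellion → Halcyon: 74% × 100% × 53% = 39.22%.
Via Pellion → Brightwater: 74% × 67% × 8% = 3.9664%.
Via Pellion → Brightwater → Greywick: 74% × 67% × 85% × 39% = 16.43577%.
Total: 39.22% + 3.9664% + 16.43577% = 59.62217%.
Rounded: 59.62%.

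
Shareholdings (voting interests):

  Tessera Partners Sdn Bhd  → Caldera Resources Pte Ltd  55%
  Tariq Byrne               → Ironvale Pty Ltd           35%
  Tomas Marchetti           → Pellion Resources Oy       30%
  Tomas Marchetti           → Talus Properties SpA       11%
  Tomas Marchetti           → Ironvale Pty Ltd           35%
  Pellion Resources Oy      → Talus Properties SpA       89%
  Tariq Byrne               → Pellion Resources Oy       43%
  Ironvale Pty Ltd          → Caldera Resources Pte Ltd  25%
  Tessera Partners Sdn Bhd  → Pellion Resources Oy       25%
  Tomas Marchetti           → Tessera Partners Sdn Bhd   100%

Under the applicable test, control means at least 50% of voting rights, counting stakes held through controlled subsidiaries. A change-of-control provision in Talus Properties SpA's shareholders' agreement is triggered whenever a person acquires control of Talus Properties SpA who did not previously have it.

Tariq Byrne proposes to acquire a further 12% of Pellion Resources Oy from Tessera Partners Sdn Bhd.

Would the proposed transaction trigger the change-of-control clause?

The purchase adds only to Tariq's holdings (Tessera's stake shrinks), so Tariq is the only person who could newly come to control Talus.
Tariq's largest direct stake is 43% in Pellion, which does not meet the threshold, so Tariq controls no company.
Neither Tariq nor any entity Tariq controls holds any voting interest in Talus.
So before the transaction, Tariq does not control Talus.
After the purchase, Tariq's direct stake in Pellion rises to 43% + 12% = 55%, and Tessera's stake falls to 13%.
Tariq holds 55% of Pellion, so Tariq controls Pellion.
Pellion holds 89% of Talus, so Tariq controls Talus.
Tariq did not control Talus before and does after, so the clause is triggered.

Yes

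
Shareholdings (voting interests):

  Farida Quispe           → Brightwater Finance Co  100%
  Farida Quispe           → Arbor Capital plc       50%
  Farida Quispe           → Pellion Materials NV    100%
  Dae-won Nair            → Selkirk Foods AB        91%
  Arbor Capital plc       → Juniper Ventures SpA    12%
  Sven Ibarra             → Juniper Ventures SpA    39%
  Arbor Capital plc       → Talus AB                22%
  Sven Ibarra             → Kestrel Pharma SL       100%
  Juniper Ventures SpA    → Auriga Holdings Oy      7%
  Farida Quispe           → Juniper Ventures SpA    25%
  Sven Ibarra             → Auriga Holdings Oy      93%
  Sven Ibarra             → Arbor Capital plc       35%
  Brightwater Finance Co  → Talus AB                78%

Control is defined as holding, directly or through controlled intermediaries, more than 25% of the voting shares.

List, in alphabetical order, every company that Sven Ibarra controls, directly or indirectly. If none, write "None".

Sven holds 35% of Arbor, so Sven controls Arbor.
Sven and Arbor together hold 39% + 12% = 51% of Juniper, so Sven controls Juniper.
Sven and Juniper together hold 93% + 7% = 100% of Auriga, so Sven controls Auriga.
Sven holds 100% of Kestrel, so Sven controls Kestrel.
No other company's threshold is met.

Arbor Capital plc, Auriga Holdings Oy, Juniper Ventures SpA, Kestrel Pharma SL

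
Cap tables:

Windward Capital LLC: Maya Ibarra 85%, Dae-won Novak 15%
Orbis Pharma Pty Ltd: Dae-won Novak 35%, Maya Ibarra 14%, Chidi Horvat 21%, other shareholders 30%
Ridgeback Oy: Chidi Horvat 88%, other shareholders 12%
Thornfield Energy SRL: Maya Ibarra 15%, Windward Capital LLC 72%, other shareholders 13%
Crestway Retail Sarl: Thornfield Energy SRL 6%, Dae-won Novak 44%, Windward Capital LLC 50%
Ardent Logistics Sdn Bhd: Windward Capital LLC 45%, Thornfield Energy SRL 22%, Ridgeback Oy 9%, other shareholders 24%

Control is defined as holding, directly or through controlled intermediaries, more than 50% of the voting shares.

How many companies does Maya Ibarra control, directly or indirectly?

Maya holds 85% of Windward, so Maya controls Windward.
Maya and Windward together hold 15% + 72% = 87% of Thornfield, so Maya controls Thornfield.
Thornfield and Windward together hold 6% + 50% = 56% of Crestway, so Maya controls Crestway.
Windward and Thornfield together hold 45% + 22% = 67% of Ardent, so Maya controls Ardent.
No other company's threshold is met.
Maya controls 4 companies.

4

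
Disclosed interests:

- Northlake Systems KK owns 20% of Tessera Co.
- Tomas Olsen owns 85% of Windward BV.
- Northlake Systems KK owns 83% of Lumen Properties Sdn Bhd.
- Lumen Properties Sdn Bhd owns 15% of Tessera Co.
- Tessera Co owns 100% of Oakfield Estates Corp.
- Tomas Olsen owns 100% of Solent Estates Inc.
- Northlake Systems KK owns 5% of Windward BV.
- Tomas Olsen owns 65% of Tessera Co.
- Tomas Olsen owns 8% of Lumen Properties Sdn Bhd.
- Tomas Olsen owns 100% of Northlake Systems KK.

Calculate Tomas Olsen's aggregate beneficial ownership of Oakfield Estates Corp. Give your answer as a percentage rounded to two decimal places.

Tomas reaches Oakfield along 4 paths.
Via Tessera: 65% × 100% = 65%.
Via Lumen → Tessera: 8% × 15% × 100% = 1.2%.
Via Northlake → Lumen → Tessera: 100% × 83% × 15% × 100% = 12.45%.
Via Northlake → Tessera: 100% × 20% × 100% = 20%.
Total: 65% + 1.2% + 12.45% + 20% = 98.65%.

98.65%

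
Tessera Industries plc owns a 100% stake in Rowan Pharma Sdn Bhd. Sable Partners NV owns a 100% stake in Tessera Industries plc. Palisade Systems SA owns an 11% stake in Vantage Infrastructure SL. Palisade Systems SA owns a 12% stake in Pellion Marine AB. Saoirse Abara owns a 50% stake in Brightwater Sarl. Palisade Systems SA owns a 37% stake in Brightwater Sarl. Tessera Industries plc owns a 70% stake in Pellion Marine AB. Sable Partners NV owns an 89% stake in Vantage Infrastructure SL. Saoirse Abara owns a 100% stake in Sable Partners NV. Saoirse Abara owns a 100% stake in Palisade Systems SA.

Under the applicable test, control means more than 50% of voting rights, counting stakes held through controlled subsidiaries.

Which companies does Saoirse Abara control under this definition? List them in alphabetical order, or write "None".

Saoirse holds 100% of Sable, so Saoirse controls Sable.
Saoirse holds 100% of Palisade, so Saoirse controls Palisade.
Sable holds 100% of Tessera, so Saoirse controls Tessera.
Sable and Palisade together hold 89% + 11% = 100% of Vantage, so Saoirse controls Vantage.
Palisade and Saoirse together hold 37% + 50% = 87% of Brightwater, so Saoirse controls Brightwater.
Tessera and Palisade together hold 70% + 12% = 82% of Pellion, so Saoirse controls Pellion.
Tessera holds 100% of Rowan, so Saoirse controls Rowan.

Brightwater Sarl, Palisade Systems SA, Pellion Marine AB, Rowan Pharma Sdn Bhd, Sable Partners NV, Tessera Industries plc, Vantage Infrastructure SL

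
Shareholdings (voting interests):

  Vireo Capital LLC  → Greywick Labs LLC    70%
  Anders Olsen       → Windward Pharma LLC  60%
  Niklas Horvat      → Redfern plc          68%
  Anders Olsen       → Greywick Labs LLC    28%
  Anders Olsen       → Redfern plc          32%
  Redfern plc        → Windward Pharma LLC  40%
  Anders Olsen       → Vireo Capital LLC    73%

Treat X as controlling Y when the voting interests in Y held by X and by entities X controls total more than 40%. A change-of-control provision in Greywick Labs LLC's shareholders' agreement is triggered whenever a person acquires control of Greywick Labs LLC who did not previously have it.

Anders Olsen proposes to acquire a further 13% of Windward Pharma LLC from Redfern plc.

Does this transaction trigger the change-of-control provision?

The purchase adds only to Anders's holdings (Redfern's stake shrinks), so Anders is the only person who could newly come to control Greywick.
Anders holds 73% of Vireo, so Anders controls Vireo.
Anders and Vireo together hold 28% + 70% = 98% of Greywick, so Anders controls Greywick.
So Anders already controls Greywick before the transaction.
After the purchase, Anders's direct stake in Windward rises to 60% + 13% = 73%, and Redfern's stake falls to 27%.
Anders controlled Greywick already, so this is not a new person acquiring control; every other person's position is unchanged or reduced.
No new person acquires control, so the clause is not triggered.

No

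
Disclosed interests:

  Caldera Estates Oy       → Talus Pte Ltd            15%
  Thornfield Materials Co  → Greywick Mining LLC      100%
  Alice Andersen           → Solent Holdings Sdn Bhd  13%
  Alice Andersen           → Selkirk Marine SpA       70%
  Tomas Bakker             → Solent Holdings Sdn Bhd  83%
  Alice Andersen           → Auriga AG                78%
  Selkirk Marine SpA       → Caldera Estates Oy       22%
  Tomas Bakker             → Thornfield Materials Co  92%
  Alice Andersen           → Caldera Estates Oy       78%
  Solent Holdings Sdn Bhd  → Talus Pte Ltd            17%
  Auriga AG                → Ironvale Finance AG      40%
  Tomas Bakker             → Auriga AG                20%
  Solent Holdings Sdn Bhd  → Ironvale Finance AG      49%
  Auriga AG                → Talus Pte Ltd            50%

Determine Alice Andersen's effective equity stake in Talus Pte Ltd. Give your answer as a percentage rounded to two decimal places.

55.22%

Alice reaches Talus along 4 paths.
Via Solent: 13% × 17% = 2.21%.
Via Auriga: 78% × 50% = 39%.
Via Caldera: 78% × 15% = 11.7%.
Via Selkirk → Caldera: 70% × 22% × 15% = 2.31%.
Total: 2.21% + 39% + 11.7% + 2.31% = 55.22%.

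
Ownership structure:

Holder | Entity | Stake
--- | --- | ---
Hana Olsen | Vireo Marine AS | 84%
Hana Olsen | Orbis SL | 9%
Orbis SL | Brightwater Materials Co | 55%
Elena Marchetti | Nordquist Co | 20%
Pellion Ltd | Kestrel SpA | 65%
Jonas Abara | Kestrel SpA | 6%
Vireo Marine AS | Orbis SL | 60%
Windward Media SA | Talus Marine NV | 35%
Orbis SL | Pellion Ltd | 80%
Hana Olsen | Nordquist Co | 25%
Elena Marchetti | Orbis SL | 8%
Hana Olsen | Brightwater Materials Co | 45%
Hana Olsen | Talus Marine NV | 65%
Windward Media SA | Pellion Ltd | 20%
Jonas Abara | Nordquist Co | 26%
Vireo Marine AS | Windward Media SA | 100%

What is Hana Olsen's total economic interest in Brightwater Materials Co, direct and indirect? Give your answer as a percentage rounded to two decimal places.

77.67%

Hana reaches Brightwater along 3 paths.
Direct stake: 45% = 45%.
Via Orbis: 9% × 55% = 4.95%.
Via Vireo → Orbis: 84% × 60% × 55% = 27.72%.
Total: 45% + 4.95% + 27.72% = 77.67%.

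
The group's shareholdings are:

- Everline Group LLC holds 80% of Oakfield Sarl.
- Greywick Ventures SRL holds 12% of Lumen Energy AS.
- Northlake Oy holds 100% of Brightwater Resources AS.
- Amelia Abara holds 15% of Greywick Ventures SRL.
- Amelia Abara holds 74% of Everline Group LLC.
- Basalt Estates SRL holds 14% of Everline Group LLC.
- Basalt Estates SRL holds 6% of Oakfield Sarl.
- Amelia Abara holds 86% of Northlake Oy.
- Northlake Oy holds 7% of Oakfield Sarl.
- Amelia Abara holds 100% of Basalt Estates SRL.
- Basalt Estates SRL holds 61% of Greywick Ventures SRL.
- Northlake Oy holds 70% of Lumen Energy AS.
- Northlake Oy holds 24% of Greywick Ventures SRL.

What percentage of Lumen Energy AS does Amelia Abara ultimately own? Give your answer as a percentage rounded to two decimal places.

71.80%

Amelia reaches Lumen along 4 paths.
Via Northlake: 86% × 70% = 60.2%.
Via Basalt → Greywick: 100% × 61% × 12% = 7.32%.
Via Greywick: 15% × 12% = 1.8%.
Via Northlake → Greywick: 86% × 24% × 12% = 2.4768%.
Total: 60.2% + 7.32% + 1.8% + 2.4768% = 71.7968%.
Rounded: 71.80%.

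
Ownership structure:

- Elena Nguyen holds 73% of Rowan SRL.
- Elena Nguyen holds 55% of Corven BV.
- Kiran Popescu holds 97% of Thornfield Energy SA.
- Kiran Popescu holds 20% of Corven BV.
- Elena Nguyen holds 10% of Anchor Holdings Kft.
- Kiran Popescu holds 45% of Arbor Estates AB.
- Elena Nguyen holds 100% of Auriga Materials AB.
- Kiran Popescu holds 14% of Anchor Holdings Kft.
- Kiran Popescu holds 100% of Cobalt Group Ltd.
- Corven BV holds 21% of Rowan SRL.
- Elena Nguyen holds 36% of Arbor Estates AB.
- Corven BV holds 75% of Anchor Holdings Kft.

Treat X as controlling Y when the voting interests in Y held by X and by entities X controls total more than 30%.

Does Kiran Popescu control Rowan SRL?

Kiran holds 45% of Arbor, so Kiran controls Arbor.
Kiran holds 97% of Thornfield, so Kiran controls Thornfield.
Kiran holds 100% of Cobalt, so Kiran controls Cobalt.
Neither Kiran nor any entity Kiran controls holds any voting interest in Rowan.
So Kiran does not control Rowan.

No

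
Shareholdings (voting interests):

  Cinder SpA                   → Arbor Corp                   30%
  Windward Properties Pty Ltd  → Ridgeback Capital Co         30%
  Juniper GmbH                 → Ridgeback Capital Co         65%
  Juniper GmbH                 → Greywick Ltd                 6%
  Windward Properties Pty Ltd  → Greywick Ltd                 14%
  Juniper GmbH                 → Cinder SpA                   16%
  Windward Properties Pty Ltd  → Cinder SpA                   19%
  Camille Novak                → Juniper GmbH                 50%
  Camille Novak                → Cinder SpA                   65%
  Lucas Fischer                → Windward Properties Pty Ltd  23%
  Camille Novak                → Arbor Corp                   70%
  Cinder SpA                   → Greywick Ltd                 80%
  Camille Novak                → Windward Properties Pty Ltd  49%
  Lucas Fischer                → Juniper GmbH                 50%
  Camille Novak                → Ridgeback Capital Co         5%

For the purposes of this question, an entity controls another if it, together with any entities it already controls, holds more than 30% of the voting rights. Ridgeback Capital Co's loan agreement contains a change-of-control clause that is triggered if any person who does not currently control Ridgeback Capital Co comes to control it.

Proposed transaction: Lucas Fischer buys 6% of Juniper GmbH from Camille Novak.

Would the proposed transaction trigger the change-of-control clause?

No

The purchase adds only to Lucas's holdings (Camille's stake shrinks), so Lucas is the only person who could newly come to control Ridgeback.
Lucas holds 50% of Juniper, so Lucas controls Juniper.
Juniper holds 65% of Ridgeback, so Lucas controls Ridgeback.
So Lucas already controls Ridgeback before the transaction.
After the purchase, Lucas's direct stake in Juniper rises to 50% + 6% = 56%, and Camille's stake falls to 44%.
Lucas controlled Ridgeback already, so this is not a new person acquiring control; every other person's position is unchanged or reduced.
No new person acquires control, so the clause is not triggered.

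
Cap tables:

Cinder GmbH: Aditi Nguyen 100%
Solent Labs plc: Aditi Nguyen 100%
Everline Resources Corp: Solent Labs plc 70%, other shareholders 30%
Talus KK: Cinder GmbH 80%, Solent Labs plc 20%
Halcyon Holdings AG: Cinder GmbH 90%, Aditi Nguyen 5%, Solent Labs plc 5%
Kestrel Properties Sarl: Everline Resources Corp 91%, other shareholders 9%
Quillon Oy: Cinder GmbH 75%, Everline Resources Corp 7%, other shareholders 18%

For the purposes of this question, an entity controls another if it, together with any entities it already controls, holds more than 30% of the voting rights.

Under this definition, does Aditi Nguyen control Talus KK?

Aditi holds 100% of Solent, so Aditi controls Solent.
Aditi holds 100% of Cinder, so Aditi controls Cinder.
Cinder and Solent together hold 80% + 20% = 100% of Talus, so Aditi controls Talus.

Yes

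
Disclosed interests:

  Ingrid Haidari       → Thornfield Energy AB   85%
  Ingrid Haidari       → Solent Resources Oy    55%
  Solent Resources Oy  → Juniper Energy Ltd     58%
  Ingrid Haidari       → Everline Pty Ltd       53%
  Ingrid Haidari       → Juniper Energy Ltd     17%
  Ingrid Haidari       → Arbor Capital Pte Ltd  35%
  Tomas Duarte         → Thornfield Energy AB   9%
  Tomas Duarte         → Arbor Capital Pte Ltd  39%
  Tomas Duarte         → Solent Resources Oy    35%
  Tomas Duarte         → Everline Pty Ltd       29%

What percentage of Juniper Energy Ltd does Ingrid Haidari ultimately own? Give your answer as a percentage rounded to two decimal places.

48.90%

Ingrid reaches Juniper along 2 paths.
Via Solent: 55% × 58% = 31.9%.
Direct stake: 17% = 17%.
Total: 31.9% + 17% = 48.9%.
Rounded: 48.90%.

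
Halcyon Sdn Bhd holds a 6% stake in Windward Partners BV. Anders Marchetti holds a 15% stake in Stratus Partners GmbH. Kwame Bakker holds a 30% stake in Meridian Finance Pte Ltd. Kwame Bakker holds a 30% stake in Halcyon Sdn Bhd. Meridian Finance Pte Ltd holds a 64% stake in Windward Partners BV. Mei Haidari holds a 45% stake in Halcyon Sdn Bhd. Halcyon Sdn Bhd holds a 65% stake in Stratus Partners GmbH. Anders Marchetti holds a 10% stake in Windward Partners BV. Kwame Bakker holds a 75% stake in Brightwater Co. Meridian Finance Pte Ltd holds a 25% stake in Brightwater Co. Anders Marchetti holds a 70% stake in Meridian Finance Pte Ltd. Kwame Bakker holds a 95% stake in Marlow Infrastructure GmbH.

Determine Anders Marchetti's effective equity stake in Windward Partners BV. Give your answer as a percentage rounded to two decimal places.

54.80%

Anders reaches Windward along 2 paths.
Via Meridian: 70% × 64% = 44.8%.
Direct stake: 10% = 10%.
Total: 44.8% + 10% = 54.8%.
Rounded: 54.80%.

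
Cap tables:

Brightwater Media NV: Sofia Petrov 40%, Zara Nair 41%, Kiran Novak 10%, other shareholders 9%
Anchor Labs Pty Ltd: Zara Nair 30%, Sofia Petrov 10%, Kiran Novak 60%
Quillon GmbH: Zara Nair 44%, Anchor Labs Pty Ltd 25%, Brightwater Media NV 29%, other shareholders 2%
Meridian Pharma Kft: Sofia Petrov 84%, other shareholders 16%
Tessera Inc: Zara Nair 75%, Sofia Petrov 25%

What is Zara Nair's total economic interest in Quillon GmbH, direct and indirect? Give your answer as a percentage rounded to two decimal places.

63.39%

Zara reaches Quillon along 3 paths.
Direct stake: 44% = 44%.
Via Anchor: 30% × 25% = 7.5%.
Via Brightwater: 41% × 29% = 11.89%.
Total: 44% + 7.5% + 11.89% = 63.39%.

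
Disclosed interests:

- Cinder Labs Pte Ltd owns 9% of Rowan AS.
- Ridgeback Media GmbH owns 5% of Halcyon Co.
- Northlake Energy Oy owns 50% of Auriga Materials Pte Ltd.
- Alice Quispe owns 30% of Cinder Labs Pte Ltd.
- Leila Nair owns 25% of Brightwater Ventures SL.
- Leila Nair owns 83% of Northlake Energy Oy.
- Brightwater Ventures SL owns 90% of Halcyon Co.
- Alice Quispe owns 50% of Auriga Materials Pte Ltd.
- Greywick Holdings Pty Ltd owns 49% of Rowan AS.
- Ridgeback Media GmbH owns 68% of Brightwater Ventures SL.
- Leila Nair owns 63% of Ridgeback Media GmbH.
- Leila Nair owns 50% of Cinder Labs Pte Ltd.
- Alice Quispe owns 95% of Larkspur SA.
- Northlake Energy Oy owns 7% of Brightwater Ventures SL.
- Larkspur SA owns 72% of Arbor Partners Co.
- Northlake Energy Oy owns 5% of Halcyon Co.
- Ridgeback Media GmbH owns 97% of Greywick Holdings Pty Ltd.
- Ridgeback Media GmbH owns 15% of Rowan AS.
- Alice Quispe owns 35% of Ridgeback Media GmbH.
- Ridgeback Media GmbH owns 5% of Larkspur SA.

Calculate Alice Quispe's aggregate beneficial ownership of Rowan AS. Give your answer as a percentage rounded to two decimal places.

24.59%

Alice reaches Rowan along 3 paths.
Via Ridgeback: 35% × 15% = 5.25%.
Via Cinder: 30% × 9% = 2.7%.
Via Ridgeback → Greywick: 35% × 97% × 49% = 16.6355%.
Total: 5.25% + 2.7% + 16.6355% = 24.5855%.
Rounded: 24.59%.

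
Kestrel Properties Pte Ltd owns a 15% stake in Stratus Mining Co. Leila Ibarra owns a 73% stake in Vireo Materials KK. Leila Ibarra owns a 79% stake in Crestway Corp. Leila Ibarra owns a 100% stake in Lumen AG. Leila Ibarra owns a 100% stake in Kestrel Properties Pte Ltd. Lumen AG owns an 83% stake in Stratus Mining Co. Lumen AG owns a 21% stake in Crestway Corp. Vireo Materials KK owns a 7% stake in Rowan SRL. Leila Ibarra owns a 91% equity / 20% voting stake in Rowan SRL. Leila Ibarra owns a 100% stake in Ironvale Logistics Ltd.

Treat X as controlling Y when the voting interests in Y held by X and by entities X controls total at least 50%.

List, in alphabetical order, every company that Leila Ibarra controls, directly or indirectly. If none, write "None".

Leila holds 100% of Kestrel, so Leila controls Kestrel.
Leila holds 73% of Vireo, so Leila controls Vireo.
Leila holds 100% of Lumen, so Leila controls Lumen.
Lumen and Kestrel together hold 83% + 15% = 98% of Stratus, so Leila controls Stratus.
Leila and Lumen together hold 79% + 21% = 100% of Crestway, so Leila controls Crestway.
Leila holds 100% of Ironvale, so Leila controls Ironvale.
No other company's threshold is met.

Crestway Corp, Ironvale Logistics Ltd, Kestrel Properties Pte Ltd, Lumen AG, Stratus Mining Co, Vireo Materials KK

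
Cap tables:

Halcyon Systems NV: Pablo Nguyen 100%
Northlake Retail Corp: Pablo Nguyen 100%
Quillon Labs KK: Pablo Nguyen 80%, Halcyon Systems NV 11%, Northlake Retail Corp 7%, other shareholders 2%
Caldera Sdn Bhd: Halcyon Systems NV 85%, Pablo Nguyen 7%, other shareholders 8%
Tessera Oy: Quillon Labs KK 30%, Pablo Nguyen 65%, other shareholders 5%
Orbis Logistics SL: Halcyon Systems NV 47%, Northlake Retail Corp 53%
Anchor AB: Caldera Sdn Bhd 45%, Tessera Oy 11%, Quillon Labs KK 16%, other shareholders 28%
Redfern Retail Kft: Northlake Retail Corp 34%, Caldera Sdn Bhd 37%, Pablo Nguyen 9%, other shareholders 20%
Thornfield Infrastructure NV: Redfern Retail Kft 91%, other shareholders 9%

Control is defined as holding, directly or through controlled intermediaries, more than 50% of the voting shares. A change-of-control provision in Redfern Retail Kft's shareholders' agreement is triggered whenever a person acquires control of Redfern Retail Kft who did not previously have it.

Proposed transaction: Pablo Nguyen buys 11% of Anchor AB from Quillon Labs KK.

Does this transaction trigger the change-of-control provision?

The purchase adds only to Pablo's holdings (Quillon's stake shrinks), so Pablo is the only person who could newly come to control Redfern.
Pablo holds 100% of Northlake, so Pablo controls Northlake.
Pablo holds 100% of Halcyon, so Pablo controls Halcyon.
Halcyon and Pablo together hold 85% + 7% = 92% of Caldera, so Pablo controls Caldera.
Northlake and Caldera and Pablo together hold 34% + 37% + 9% = 80% of Redfern, so Pablo controls Redfern.
So Pablo already controls Redfern before the transaction.
After the purchase, Pablo holds 11% of Anchor directly, and Quillon's stake falls to 5%.
Pablo controlled Redfern already, so this is not a new person acquiring control; every other person's position is unchanged or reduced.
No new person acquires control, so the clause is not triggered.

No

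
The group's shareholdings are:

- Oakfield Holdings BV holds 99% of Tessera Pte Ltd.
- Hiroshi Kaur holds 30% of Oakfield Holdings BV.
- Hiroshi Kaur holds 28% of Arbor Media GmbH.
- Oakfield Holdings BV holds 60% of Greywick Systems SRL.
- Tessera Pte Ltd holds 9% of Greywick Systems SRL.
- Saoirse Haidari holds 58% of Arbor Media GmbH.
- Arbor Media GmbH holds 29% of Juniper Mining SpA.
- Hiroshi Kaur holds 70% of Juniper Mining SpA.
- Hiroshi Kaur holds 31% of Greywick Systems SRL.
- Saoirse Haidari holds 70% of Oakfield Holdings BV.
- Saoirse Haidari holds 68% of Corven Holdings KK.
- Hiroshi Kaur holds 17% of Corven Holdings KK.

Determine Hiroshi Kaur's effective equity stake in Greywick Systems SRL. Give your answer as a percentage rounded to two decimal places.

Hiroshi reaches Greywick along 3 paths.
Via Oakfield → Tessera: 30% × 99% × 9% = 2.673%.
Direct stake: 31% = 31%.
Via Oakfield: 30% × 60% = 18%.
Total: 2.673% + 31% + 18% = 51.673%.
Rounded: 51.67%.

51.67%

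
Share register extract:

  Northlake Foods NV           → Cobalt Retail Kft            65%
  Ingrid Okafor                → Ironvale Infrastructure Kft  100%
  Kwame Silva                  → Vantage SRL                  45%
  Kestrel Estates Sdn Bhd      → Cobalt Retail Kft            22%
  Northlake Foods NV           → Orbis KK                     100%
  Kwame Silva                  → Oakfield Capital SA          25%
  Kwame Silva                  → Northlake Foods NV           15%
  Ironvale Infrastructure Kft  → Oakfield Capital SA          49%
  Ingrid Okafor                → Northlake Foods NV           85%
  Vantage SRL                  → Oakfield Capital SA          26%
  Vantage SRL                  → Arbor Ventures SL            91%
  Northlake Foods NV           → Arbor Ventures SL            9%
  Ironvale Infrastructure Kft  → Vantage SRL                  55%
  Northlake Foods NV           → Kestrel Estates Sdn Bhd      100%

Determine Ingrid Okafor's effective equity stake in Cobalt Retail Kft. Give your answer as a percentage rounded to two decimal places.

Ingrid reaches Cobalt along 2 paths.
Via Northlake → Kestrel: 85% × 100% × 22% = 18.7%.
Via Northlake: 85% × 65% = 55.25%.
Total: 18.7% + 55.25% = 73.95%.

73.95%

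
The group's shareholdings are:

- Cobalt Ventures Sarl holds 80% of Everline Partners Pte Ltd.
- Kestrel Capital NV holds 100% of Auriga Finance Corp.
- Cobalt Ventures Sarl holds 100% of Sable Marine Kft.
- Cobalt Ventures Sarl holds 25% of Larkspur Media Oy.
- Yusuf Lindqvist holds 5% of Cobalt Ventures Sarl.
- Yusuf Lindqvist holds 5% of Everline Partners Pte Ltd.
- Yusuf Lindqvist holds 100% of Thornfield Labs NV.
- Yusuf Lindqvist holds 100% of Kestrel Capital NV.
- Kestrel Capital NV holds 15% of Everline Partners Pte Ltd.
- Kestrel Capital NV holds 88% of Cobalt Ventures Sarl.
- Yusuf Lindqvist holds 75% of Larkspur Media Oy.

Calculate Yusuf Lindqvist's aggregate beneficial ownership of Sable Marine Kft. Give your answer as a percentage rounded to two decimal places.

93.00%

Yusuf reaches Sable along 2 paths.
Via Cobalt: 5% × 100% = 5%.
Via Kestrel → Cobalt: 100% × 88% × 100% = 88%.
Total: 5% + 88% = 93%.
Rounded: 93.00%.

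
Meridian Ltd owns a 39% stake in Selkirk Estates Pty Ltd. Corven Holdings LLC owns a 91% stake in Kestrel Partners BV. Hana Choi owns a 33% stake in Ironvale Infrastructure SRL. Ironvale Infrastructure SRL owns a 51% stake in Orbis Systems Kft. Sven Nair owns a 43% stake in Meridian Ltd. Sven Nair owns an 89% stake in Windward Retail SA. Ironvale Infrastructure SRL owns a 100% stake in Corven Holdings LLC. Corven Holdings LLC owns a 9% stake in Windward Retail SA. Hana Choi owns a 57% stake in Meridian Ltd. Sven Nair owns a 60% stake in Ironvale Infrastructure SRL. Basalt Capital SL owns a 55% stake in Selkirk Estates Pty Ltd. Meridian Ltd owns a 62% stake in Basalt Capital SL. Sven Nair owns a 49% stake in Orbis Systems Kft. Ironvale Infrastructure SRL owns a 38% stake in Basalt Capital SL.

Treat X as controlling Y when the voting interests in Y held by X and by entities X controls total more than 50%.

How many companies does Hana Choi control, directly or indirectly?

3

Hana holds 57% of Meridian, so Hana controls Meridian.
Meridian holds 62% of Basalt, so Hana controls Basalt.
Basalt and Meridian together hold 55% + 39% = 94% of Selkirk, so Hana controls Selkirk.
No other company's threshold is met.
Hana controls 3 companies.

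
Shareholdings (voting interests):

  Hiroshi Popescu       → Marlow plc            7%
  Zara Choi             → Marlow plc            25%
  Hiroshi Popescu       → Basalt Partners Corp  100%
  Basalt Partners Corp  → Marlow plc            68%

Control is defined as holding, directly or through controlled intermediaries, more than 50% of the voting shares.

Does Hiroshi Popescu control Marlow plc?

Hiroshi holds 100% of Basalt, so Hiroshi controls Basalt.
Hiroshi and Basalt together hold 7% + 68% = 75% of Marlow, so Hiroshi controls Marlow.

Yes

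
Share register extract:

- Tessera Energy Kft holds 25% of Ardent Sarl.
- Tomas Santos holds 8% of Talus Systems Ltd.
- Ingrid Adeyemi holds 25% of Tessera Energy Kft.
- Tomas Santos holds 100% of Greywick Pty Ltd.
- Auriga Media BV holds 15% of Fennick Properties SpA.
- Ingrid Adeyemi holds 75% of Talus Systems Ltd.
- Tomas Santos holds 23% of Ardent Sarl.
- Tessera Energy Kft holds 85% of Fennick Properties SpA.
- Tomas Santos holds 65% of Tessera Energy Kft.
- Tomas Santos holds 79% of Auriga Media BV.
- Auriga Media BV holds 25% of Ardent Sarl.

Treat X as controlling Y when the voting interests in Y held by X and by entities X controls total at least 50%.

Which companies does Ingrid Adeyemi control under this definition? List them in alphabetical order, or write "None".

Ingrid holds 75% of Talus, so Ingrid controls Talus.
No other company's threshold is met.

Talus Systems Ltd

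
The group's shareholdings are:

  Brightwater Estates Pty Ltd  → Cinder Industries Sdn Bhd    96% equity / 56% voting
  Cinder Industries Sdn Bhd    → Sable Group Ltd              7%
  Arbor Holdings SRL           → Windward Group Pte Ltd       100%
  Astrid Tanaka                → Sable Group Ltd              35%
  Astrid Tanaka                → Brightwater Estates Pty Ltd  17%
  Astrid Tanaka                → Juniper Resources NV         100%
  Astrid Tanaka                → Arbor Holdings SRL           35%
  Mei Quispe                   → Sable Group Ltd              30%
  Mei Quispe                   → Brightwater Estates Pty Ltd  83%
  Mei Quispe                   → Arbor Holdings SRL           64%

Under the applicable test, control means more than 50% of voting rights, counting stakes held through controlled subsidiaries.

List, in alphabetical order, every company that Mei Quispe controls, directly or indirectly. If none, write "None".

Arbor Holdings SRL, Brightwater Estates Pty Ltd, Cinder Industries Sdn Bhd, Windward Group Pte Ltd

Mei holds 64% of Arbor, so Mei controls Arbor.
Mei holds 83% of Brightwater, so Mei controls Brightwater.
Brightwater holds 56% of Cinder, so Mei controls Cinder.
Arbor holds 100% of Windward, so Mei controls Windward.
No other company's threshold is met.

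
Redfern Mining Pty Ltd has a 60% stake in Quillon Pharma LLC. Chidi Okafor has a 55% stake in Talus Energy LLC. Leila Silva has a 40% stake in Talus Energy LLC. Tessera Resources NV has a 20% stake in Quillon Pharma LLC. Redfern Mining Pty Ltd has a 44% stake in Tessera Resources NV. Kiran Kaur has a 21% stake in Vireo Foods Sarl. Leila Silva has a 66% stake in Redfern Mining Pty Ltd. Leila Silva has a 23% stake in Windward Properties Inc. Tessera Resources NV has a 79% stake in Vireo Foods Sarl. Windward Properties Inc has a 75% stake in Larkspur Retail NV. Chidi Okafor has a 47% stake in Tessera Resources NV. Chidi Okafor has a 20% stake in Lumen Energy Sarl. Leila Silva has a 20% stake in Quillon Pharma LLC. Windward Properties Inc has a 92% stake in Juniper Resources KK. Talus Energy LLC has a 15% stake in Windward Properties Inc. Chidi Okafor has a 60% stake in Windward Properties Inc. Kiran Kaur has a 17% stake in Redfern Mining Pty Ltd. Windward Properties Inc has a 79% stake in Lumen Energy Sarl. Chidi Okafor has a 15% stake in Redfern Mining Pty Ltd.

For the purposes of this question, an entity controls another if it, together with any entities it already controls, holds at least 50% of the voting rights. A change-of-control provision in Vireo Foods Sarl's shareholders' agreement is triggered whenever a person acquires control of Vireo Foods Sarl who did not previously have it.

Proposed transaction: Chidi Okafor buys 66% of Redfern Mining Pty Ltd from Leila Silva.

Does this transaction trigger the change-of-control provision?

The purchase adds only to Chidi's holdings (Leila's stake shrinks), so Chidi is the only person who could newly come to control Vireo.
Chidi holds 55% of Talus, so Chidi controls Talus.
Chidi and Talus together hold 60% + 15% = 75% of Windward, so Chidi controls Windward.
Windward holds 75% of Larkspur, so Chidi controls Larkspur.
Chidi and Windward together hold 20% + 79% = 99% of Lumen, so Chidi controls Lumen.
Windward holds 92% of Juniper, so Chidi controls Juniper.
Neither Chidi nor any entity Chidi controls holds any voting interest in Vireo.
So before the transaction, Chidi does not control Vireo.
After the purchase, Chidi's direct stake in Redfern rises to 15% + 66% = 81%, and Leila's stake falls to 0%.
Chidi holds 81% of Redfern, so Chidi controls Redfern.
Chidi and Redfern together hold 47% + 44% = 91% of Tessera, so Chidi controls Tessera.
Tessera holds 79% of Vireo, so Chidi controls Vireo.
Chidi did not control Vireo before and does after, so the clause is triggered.

Yes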